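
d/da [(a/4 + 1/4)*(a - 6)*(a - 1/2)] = 3*a^2/4 - 11*a/4 - 7/8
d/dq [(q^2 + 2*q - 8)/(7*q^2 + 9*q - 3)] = (-5*q^2 + 106*q + 66)/(49*q^4 + 126*q^3 + 39*q^2 - 54*q + 9)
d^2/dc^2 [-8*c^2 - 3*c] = -16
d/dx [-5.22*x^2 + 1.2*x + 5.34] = 1.2 - 10.44*x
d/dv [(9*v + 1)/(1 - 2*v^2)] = (18*v^2 + 4*v + 9)/(4*v^4 - 4*v^2 + 1)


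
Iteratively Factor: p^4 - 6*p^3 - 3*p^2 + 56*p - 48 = (p + 3)*(p^3 - 9*p^2 + 24*p - 16) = (p - 1)*(p + 3)*(p^2 - 8*p + 16) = (p - 4)*(p - 1)*(p + 3)*(p - 4)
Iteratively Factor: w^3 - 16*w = (w)*(w^2 - 16) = w*(w + 4)*(w - 4)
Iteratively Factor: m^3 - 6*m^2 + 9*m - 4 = (m - 1)*(m^2 - 5*m + 4) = (m - 4)*(m - 1)*(m - 1)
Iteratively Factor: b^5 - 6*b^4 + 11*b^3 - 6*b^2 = (b - 1)*(b^4 - 5*b^3 + 6*b^2) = b*(b - 1)*(b^3 - 5*b^2 + 6*b) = b*(b - 2)*(b - 1)*(b^2 - 3*b) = b^2*(b - 2)*(b - 1)*(b - 3)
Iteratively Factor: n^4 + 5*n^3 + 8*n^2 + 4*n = (n + 2)*(n^3 + 3*n^2 + 2*n) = n*(n + 2)*(n^2 + 3*n + 2) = n*(n + 1)*(n + 2)*(n + 2)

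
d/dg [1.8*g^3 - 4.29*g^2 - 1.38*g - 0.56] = 5.4*g^2 - 8.58*g - 1.38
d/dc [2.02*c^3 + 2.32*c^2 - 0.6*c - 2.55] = 6.06*c^2 + 4.64*c - 0.6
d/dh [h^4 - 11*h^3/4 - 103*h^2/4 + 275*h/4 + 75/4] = 4*h^3 - 33*h^2/4 - 103*h/2 + 275/4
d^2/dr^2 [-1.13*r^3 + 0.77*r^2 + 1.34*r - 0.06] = 1.54 - 6.78*r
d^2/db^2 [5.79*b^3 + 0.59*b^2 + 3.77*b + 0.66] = 34.74*b + 1.18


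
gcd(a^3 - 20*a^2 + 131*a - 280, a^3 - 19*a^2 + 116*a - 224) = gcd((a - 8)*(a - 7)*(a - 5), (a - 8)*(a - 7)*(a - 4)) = a^2 - 15*a + 56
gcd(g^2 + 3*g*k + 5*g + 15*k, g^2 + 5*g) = g + 5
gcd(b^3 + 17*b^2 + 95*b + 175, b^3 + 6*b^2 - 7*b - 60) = b + 5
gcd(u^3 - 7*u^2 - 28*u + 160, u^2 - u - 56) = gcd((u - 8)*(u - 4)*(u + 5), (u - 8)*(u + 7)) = u - 8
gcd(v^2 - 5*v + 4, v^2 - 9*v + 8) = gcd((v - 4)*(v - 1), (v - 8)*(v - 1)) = v - 1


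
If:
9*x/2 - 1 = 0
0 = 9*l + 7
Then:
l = -7/9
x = 2/9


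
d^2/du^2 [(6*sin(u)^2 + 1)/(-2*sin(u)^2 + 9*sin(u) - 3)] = (108*sin(u)^5 + 358*sin(u)^4 - 756*sin(u)^3 + 465*sin(u)^2 + 135*sin(u) - 258)/(-9*sin(u) - cos(2*u) + 4)^3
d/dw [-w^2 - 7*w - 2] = -2*w - 7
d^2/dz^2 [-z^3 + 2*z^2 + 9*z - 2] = 4 - 6*z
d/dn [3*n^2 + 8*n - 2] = 6*n + 8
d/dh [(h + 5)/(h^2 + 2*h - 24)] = (h^2 + 2*h - 2*(h + 1)*(h + 5) - 24)/(h^2 + 2*h - 24)^2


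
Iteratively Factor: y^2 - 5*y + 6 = (y - 2)*(y - 3)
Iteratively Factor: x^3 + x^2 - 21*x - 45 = (x + 3)*(x^2 - 2*x - 15) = (x - 5)*(x + 3)*(x + 3)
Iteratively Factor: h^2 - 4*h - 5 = (h - 5)*(h + 1)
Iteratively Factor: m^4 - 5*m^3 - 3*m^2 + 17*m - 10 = (m - 1)*(m^3 - 4*m^2 - 7*m + 10) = (m - 5)*(m - 1)*(m^2 + m - 2) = (m - 5)*(m - 1)*(m + 2)*(m - 1)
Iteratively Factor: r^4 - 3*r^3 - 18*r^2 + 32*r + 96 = (r + 2)*(r^3 - 5*r^2 - 8*r + 48) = (r + 2)*(r + 3)*(r^2 - 8*r + 16) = (r - 4)*(r + 2)*(r + 3)*(r - 4)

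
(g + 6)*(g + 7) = g^2 + 13*g + 42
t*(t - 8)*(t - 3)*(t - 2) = t^4 - 13*t^3 + 46*t^2 - 48*t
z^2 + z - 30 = (z - 5)*(z + 6)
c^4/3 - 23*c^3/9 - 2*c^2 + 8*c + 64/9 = (c/3 + 1/3)*(c - 8)*(c - 2)*(c + 4/3)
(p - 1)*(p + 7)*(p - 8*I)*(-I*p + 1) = -I*p^4 - 7*p^3 - 6*I*p^3 - 42*p^2 - I*p^2 + 49*p - 48*I*p + 56*I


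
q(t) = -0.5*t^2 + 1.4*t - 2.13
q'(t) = 1.4 - 1.0*t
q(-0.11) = -2.29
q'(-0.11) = 1.51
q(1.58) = -1.17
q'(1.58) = -0.18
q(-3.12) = -11.37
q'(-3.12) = 4.52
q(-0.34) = -2.66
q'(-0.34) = 1.74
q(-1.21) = -4.56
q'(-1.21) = 2.61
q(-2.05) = -7.10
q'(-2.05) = 3.45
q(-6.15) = -29.65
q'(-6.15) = 7.55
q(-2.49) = -8.72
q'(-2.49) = 3.89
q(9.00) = -30.03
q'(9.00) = -7.60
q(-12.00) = -90.93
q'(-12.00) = 13.40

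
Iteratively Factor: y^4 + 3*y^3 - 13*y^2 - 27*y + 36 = (y + 4)*(y^3 - y^2 - 9*y + 9) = (y + 3)*(y + 4)*(y^2 - 4*y + 3) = (y - 3)*(y + 3)*(y + 4)*(y - 1)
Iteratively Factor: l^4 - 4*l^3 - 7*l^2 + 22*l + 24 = (l + 1)*(l^3 - 5*l^2 - 2*l + 24) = (l - 3)*(l + 1)*(l^2 - 2*l - 8) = (l - 4)*(l - 3)*(l + 1)*(l + 2)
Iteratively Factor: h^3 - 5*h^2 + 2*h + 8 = (h + 1)*(h^2 - 6*h + 8) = (h - 2)*(h + 1)*(h - 4)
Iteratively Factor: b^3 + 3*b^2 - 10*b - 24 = (b + 2)*(b^2 + b - 12) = (b + 2)*(b + 4)*(b - 3)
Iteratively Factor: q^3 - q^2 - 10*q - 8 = (q + 2)*(q^2 - 3*q - 4) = (q - 4)*(q + 2)*(q + 1)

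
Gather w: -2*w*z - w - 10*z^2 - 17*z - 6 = w*(-2*z - 1) - 10*z^2 - 17*z - 6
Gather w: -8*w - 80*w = -88*w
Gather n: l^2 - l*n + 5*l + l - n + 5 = l^2 + 6*l + n*(-l - 1) + 5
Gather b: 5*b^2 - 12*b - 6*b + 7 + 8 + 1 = 5*b^2 - 18*b + 16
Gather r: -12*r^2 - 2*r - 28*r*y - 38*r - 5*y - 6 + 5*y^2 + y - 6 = -12*r^2 + r*(-28*y - 40) + 5*y^2 - 4*y - 12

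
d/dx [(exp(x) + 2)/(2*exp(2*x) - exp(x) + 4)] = (-(exp(x) + 2)*(4*exp(x) - 1) + 2*exp(2*x) - exp(x) + 4)*exp(x)/(2*exp(2*x) - exp(x) + 4)^2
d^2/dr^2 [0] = 0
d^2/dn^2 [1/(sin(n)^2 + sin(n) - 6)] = (-4*sin(n)^4 - 3*sin(n)^3 - 19*sin(n)^2 + 14)/(sin(n)^2 + sin(n) - 6)^3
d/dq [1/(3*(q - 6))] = -1/(3*(q - 6)^2)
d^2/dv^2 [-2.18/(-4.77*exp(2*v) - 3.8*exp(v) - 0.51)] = (2.18*(9.54*exp(v) + 3.8)*(19.08*exp(v) + 7.6)*exp(v) - (41.5944*exp(v) + 8.284)*(4.77*exp(2*v) + 3.8*exp(v) + 0.51))*exp(v)/(4.77*exp(2*v) + 3.8*exp(v) + 0.51)^3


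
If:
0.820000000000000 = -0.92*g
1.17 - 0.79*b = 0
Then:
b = 1.48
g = -0.89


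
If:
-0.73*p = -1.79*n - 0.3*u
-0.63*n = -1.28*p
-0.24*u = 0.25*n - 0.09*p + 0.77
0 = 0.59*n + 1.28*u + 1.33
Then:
No Solution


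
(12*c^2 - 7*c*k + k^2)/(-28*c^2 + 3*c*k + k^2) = (-3*c + k)/(7*c + k)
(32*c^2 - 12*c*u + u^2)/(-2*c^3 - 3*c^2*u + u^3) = (-32*c^2 + 12*c*u - u^2)/(2*c^3 + 3*c^2*u - u^3)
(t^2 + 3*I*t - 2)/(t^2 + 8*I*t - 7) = (t + 2*I)/(t + 7*I)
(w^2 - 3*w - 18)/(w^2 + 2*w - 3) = (w - 6)/(w - 1)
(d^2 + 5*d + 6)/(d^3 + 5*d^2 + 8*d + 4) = (d + 3)/(d^2 + 3*d + 2)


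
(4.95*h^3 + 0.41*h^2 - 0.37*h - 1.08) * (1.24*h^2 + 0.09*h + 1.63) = 6.138*h^5 + 0.9539*h^4 + 7.6466*h^3 - 0.7042*h^2 - 0.7003*h - 1.7604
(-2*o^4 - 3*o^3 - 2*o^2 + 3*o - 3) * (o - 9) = -2*o^5 + 15*o^4 + 25*o^3 + 21*o^2 - 30*o + 27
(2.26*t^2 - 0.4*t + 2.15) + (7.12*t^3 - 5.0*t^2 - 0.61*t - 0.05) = 7.12*t^3 - 2.74*t^2 - 1.01*t + 2.1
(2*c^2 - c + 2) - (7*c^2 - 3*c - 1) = -5*c^2 + 2*c + 3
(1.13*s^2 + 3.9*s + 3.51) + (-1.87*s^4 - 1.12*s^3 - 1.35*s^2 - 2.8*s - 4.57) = -1.87*s^4 - 1.12*s^3 - 0.22*s^2 + 1.1*s - 1.06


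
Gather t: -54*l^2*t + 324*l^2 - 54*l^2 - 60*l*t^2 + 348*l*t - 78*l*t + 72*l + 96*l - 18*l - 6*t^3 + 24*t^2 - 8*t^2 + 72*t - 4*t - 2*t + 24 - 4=270*l^2 + 150*l - 6*t^3 + t^2*(16 - 60*l) + t*(-54*l^2 + 270*l + 66) + 20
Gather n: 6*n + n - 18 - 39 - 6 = 7*n - 63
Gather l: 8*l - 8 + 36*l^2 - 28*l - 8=36*l^2 - 20*l - 16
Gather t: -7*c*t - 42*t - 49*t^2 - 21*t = -49*t^2 + t*(-7*c - 63)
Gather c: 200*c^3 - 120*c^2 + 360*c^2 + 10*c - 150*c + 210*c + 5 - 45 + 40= 200*c^3 + 240*c^2 + 70*c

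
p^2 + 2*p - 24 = (p - 4)*(p + 6)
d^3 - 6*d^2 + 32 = (d - 4)^2*(d + 2)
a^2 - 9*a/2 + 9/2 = (a - 3)*(a - 3/2)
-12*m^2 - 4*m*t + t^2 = (-6*m + t)*(2*m + t)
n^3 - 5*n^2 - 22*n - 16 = (n - 8)*(n + 1)*(n + 2)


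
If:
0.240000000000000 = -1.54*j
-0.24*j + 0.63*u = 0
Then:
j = -0.16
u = -0.06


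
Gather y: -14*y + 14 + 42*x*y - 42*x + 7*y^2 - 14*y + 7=-42*x + 7*y^2 + y*(42*x - 28) + 21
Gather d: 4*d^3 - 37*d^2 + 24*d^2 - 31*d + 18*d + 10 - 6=4*d^3 - 13*d^2 - 13*d + 4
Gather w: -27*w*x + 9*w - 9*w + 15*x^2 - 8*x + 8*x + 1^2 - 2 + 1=-27*w*x + 15*x^2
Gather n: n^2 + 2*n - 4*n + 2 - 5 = n^2 - 2*n - 3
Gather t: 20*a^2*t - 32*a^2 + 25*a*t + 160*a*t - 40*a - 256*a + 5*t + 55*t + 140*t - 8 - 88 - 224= -32*a^2 - 296*a + t*(20*a^2 + 185*a + 200) - 320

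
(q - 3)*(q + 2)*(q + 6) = q^3 + 5*q^2 - 12*q - 36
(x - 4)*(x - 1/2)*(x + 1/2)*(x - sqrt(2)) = x^4 - 4*x^3 - sqrt(2)*x^3 - x^2/4 + 4*sqrt(2)*x^2 + sqrt(2)*x/4 + x - sqrt(2)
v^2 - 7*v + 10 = (v - 5)*(v - 2)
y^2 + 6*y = y*(y + 6)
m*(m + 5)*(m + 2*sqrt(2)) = m^3 + 2*sqrt(2)*m^2 + 5*m^2 + 10*sqrt(2)*m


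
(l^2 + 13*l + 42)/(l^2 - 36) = (l + 7)/(l - 6)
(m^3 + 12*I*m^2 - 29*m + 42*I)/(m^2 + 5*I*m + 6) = m + 7*I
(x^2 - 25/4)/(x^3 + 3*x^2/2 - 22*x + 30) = (x + 5/2)/(x^2 + 4*x - 12)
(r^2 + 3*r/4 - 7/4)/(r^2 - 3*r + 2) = (r + 7/4)/(r - 2)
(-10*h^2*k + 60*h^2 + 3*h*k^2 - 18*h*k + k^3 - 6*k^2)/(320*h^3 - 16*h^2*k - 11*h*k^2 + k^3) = (-2*h*k + 12*h + k^2 - 6*k)/(64*h^2 - 16*h*k + k^2)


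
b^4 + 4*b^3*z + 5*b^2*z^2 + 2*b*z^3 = b*(b + z)^2*(b + 2*z)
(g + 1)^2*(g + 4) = g^3 + 6*g^2 + 9*g + 4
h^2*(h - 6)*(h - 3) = h^4 - 9*h^3 + 18*h^2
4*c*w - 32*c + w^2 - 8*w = (4*c + w)*(w - 8)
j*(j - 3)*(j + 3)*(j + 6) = j^4 + 6*j^3 - 9*j^2 - 54*j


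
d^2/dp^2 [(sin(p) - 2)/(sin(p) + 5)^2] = (-sin(p)^3 + 28*sin(p)^2 - 43*sin(p) - 32)/(sin(p) + 5)^4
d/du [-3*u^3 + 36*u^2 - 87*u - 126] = -9*u^2 + 72*u - 87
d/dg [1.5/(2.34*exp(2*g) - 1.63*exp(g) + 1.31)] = (2.445 - 7.02*exp(g))*exp(g)/(2.34*exp(2*g) - 1.63*exp(g) + 1.31)^2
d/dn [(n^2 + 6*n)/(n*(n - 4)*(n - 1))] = (-n^2 - 12*n + 34)/(n^4 - 10*n^3 + 33*n^2 - 40*n + 16)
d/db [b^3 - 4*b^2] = b*(3*b - 8)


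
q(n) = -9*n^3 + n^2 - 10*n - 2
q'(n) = -27*n^2 + 2*n - 10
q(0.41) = -6.55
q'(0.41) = -13.72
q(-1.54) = 48.64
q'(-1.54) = -77.11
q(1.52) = -46.50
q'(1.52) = -69.34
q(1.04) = -21.44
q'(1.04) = -37.12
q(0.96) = -18.64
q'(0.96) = -32.96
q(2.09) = -100.70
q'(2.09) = -123.76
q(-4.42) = 838.89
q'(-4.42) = -546.32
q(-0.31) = 1.46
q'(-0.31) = -13.21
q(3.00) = -266.00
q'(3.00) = -247.00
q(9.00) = -6572.00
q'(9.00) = -2179.00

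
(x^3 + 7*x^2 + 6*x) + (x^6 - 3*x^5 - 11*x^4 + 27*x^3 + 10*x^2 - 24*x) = x^6 - 3*x^5 - 11*x^4 + 28*x^3 + 17*x^2 - 18*x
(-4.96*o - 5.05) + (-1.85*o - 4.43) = -6.81*o - 9.48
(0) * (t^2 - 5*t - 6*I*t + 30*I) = 0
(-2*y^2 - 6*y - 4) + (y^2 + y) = -y^2 - 5*y - 4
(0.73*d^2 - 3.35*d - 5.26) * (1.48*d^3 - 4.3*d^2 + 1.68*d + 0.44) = 1.0804*d^5 - 8.097*d^4 + 7.8466*d^3 + 17.3112*d^2 - 10.3108*d - 2.3144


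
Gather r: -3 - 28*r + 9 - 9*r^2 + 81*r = -9*r^2 + 53*r + 6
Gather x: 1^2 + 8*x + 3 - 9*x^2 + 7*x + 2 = -9*x^2 + 15*x + 6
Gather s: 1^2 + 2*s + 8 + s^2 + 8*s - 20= s^2 + 10*s - 11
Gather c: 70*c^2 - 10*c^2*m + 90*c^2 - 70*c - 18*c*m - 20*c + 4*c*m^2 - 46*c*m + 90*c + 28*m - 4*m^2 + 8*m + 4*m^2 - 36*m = c^2*(160 - 10*m) + c*(4*m^2 - 64*m)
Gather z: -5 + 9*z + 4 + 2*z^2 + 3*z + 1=2*z^2 + 12*z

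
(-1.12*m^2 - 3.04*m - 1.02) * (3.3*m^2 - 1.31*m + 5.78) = -3.696*m^4 - 8.5648*m^3 - 5.8572*m^2 - 16.235*m - 5.8956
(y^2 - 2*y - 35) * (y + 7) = y^3 + 5*y^2 - 49*y - 245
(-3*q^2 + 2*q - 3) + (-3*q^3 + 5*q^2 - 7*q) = -3*q^3 + 2*q^2 - 5*q - 3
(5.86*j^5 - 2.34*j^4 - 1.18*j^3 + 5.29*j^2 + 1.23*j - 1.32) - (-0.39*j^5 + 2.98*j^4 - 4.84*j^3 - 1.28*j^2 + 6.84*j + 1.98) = 6.25*j^5 - 5.32*j^4 + 3.66*j^3 + 6.57*j^2 - 5.61*j - 3.3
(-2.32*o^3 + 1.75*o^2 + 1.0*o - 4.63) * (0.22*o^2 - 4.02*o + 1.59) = -0.5104*o^5 + 9.7114*o^4 - 10.5038*o^3 - 2.2561*o^2 + 20.2026*o - 7.3617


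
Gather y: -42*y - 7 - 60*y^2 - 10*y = -60*y^2 - 52*y - 7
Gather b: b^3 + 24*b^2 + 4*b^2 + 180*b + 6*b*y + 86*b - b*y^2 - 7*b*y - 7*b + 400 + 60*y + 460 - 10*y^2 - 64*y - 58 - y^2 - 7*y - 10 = b^3 + 28*b^2 + b*(-y^2 - y + 259) - 11*y^2 - 11*y + 792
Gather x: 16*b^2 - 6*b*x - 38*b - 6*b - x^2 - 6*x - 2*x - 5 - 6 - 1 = 16*b^2 - 44*b - x^2 + x*(-6*b - 8) - 12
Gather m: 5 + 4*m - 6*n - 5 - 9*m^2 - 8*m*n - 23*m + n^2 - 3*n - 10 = -9*m^2 + m*(-8*n - 19) + n^2 - 9*n - 10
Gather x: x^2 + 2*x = x^2 + 2*x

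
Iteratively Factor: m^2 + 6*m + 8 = (m + 4)*(m + 2)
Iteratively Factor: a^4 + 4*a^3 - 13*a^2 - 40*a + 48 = (a - 1)*(a^3 + 5*a^2 - 8*a - 48) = (a - 1)*(a + 4)*(a^2 + a - 12) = (a - 3)*(a - 1)*(a + 4)*(a + 4)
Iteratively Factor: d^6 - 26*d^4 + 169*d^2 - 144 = (d - 1)*(d^5 + d^4 - 25*d^3 - 25*d^2 + 144*d + 144) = (d - 1)*(d + 3)*(d^4 - 2*d^3 - 19*d^2 + 32*d + 48) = (d - 3)*(d - 1)*(d + 3)*(d^3 + d^2 - 16*d - 16) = (d - 3)*(d - 1)*(d + 1)*(d + 3)*(d^2 - 16) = (d - 4)*(d - 3)*(d - 1)*(d + 1)*(d + 3)*(d + 4)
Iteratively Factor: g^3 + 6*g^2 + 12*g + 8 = (g + 2)*(g^2 + 4*g + 4) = (g + 2)^2*(g + 2)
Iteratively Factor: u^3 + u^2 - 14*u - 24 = (u - 4)*(u^2 + 5*u + 6) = (u - 4)*(u + 3)*(u + 2)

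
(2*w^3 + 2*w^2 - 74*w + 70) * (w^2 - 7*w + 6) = 2*w^5 - 12*w^4 - 76*w^3 + 600*w^2 - 934*w + 420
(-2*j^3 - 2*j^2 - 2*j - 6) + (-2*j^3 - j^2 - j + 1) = -4*j^3 - 3*j^2 - 3*j - 5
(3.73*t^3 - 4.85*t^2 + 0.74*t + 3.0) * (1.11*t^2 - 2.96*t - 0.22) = 4.1403*t^5 - 16.4243*t^4 + 14.3568*t^3 + 2.2066*t^2 - 9.0428*t - 0.66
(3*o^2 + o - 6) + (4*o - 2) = 3*o^2 + 5*o - 8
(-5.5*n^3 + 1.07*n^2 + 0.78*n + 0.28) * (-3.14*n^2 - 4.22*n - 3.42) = 17.27*n^5 + 19.8502*n^4 + 11.8454*n^3 - 7.8302*n^2 - 3.8492*n - 0.9576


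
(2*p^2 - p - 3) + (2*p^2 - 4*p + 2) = 4*p^2 - 5*p - 1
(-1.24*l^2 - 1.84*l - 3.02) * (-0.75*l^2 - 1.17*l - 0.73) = 0.93*l^4 + 2.8308*l^3 + 5.323*l^2 + 4.8766*l + 2.2046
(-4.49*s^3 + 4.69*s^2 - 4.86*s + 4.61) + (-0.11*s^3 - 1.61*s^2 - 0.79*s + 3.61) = -4.6*s^3 + 3.08*s^2 - 5.65*s + 8.22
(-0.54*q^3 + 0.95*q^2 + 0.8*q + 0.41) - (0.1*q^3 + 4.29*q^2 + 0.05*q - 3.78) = -0.64*q^3 - 3.34*q^2 + 0.75*q + 4.19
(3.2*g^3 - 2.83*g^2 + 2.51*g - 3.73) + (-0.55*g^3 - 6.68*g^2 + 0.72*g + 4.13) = 2.65*g^3 - 9.51*g^2 + 3.23*g + 0.4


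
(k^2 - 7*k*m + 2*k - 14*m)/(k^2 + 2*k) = (k - 7*m)/k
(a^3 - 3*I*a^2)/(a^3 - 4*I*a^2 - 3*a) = a/(a - I)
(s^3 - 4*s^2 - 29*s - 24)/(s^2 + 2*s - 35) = (s^3 - 4*s^2 - 29*s - 24)/(s^2 + 2*s - 35)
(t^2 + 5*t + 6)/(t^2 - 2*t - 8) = (t + 3)/(t - 4)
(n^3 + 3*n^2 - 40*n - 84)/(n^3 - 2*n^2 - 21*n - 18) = (n^2 + 9*n + 14)/(n^2 + 4*n + 3)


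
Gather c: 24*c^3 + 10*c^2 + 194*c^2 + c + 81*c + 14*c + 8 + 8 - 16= 24*c^3 + 204*c^2 + 96*c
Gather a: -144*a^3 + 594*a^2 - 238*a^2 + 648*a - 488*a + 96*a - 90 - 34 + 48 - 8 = -144*a^3 + 356*a^2 + 256*a - 84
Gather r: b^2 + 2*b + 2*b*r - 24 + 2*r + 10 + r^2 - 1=b^2 + 2*b + r^2 + r*(2*b + 2) - 15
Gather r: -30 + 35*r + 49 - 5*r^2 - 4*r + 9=-5*r^2 + 31*r + 28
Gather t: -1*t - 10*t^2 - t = -10*t^2 - 2*t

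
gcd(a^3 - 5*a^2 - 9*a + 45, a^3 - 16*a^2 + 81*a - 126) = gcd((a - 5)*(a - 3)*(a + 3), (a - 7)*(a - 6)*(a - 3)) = a - 3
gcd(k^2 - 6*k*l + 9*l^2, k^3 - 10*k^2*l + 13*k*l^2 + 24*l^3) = k - 3*l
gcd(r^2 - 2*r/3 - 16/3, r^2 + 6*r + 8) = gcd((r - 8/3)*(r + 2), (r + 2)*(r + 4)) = r + 2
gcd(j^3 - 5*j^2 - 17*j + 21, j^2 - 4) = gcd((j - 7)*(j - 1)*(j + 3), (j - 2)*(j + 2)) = 1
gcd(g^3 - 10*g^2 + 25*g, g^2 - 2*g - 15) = g - 5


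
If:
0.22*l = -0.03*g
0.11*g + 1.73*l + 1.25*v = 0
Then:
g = 9.92779783393502*v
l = -1.35379061371841*v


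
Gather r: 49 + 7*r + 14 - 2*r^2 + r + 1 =-2*r^2 + 8*r + 64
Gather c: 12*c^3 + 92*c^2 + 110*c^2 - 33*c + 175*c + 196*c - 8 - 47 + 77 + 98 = 12*c^3 + 202*c^2 + 338*c + 120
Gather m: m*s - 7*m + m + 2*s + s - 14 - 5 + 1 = m*(s - 6) + 3*s - 18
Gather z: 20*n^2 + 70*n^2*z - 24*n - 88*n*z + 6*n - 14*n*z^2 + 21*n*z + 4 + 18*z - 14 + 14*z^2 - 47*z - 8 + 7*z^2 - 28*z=20*n^2 - 18*n + z^2*(21 - 14*n) + z*(70*n^2 - 67*n - 57) - 18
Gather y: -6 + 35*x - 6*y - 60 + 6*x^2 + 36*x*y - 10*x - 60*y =6*x^2 + 25*x + y*(36*x - 66) - 66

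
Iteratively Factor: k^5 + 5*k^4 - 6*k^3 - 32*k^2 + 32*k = (k + 4)*(k^4 + k^3 - 10*k^2 + 8*k) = (k - 2)*(k + 4)*(k^3 + 3*k^2 - 4*k) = (k - 2)*(k + 4)^2*(k^2 - k) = (k - 2)*(k - 1)*(k + 4)^2*(k)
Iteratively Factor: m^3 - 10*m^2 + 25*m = (m)*(m^2 - 10*m + 25) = m*(m - 5)*(m - 5)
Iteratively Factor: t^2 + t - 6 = (t + 3)*(t - 2)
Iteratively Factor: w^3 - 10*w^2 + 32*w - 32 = (w - 2)*(w^2 - 8*w + 16) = (w - 4)*(w - 2)*(w - 4)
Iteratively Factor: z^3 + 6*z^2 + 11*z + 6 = (z + 1)*(z^2 + 5*z + 6) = (z + 1)*(z + 3)*(z + 2)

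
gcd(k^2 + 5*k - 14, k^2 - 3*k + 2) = k - 2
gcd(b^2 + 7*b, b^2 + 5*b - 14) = b + 7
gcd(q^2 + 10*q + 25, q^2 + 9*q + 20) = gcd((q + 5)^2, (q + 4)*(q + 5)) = q + 5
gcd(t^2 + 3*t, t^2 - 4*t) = t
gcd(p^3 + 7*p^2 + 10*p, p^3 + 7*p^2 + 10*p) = p^3 + 7*p^2 + 10*p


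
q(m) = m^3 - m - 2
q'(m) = 3*m^2 - 1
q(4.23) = 69.46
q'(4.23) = 52.68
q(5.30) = 141.58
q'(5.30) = 83.27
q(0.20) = -2.19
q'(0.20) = -0.88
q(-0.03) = -1.97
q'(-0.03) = -1.00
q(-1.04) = -2.08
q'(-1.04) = 2.24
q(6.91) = 321.03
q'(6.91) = 142.24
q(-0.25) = -1.77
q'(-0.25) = -0.81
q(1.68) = 1.06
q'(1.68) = 7.47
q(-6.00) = -212.00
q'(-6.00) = 107.00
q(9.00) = 718.00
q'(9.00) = 242.00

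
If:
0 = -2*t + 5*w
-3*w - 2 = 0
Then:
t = -5/3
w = -2/3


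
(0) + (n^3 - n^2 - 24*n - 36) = n^3 - n^2 - 24*n - 36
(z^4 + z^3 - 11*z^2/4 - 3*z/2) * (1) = z^4 + z^3 - 11*z^2/4 - 3*z/2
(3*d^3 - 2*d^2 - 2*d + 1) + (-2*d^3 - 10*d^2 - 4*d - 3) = d^3 - 12*d^2 - 6*d - 2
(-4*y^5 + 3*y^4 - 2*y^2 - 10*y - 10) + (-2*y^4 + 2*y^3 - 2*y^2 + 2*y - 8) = -4*y^5 + y^4 + 2*y^3 - 4*y^2 - 8*y - 18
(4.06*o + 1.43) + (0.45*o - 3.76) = 4.51*o - 2.33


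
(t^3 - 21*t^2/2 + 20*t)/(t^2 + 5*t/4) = 2*(2*t^2 - 21*t + 40)/(4*t + 5)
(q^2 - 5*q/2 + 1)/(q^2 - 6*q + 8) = (q - 1/2)/(q - 4)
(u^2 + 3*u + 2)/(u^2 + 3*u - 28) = (u^2 + 3*u + 2)/(u^2 + 3*u - 28)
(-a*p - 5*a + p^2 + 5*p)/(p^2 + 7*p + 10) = (-a + p)/(p + 2)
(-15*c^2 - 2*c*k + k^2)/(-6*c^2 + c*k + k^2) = (5*c - k)/(2*c - k)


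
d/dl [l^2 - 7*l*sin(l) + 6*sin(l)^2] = -7*l*cos(l) + 2*l - 7*sin(l) + 6*sin(2*l)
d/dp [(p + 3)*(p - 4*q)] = 2*p - 4*q + 3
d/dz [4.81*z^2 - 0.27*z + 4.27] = 9.62*z - 0.27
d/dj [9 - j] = -1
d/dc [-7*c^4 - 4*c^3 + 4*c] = -28*c^3 - 12*c^2 + 4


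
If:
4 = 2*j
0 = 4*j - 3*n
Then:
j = 2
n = 8/3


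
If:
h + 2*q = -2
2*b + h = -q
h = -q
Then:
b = 0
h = 2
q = -2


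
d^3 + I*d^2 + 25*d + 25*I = (d - 5*I)*(d + I)*(d + 5*I)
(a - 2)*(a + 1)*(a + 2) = a^3 + a^2 - 4*a - 4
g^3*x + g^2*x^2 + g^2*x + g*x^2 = g*(g + x)*(g*x + x)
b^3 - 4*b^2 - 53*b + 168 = (b - 8)*(b - 3)*(b + 7)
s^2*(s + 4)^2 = s^4 + 8*s^3 + 16*s^2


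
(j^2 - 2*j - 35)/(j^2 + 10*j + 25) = (j - 7)/(j + 5)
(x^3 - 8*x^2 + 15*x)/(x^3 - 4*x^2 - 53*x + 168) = x*(x - 5)/(x^2 - x - 56)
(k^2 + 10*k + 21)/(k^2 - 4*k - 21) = (k + 7)/(k - 7)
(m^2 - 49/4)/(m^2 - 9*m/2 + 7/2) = (m + 7/2)/(m - 1)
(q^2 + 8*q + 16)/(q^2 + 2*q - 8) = (q + 4)/(q - 2)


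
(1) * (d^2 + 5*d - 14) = d^2 + 5*d - 14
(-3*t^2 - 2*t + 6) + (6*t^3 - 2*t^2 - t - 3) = 6*t^3 - 5*t^2 - 3*t + 3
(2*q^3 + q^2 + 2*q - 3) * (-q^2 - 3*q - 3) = -2*q^5 - 7*q^4 - 11*q^3 - 6*q^2 + 3*q + 9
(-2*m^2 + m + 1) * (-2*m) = 4*m^3 - 2*m^2 - 2*m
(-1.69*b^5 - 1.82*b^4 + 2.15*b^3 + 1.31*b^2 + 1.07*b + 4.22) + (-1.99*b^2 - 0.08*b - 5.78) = -1.69*b^5 - 1.82*b^4 + 2.15*b^3 - 0.68*b^2 + 0.99*b - 1.56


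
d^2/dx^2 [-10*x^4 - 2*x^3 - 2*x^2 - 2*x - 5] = -120*x^2 - 12*x - 4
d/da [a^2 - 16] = 2*a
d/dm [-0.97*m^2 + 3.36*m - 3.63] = 3.36 - 1.94*m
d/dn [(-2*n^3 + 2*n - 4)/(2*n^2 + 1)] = 2*(-2*n^4 - 5*n^2 + 8*n + 1)/(4*n^4 + 4*n^2 + 1)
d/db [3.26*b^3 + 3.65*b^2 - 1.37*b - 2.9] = 9.78*b^2 + 7.3*b - 1.37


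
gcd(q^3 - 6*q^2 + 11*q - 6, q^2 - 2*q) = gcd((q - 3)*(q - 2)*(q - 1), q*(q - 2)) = q - 2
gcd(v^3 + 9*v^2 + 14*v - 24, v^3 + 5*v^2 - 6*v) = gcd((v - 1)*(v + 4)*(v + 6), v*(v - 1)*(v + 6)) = v^2 + 5*v - 6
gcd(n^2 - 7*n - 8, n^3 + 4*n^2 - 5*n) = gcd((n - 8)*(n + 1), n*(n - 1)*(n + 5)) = 1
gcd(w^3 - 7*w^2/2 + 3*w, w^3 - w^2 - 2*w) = w^2 - 2*w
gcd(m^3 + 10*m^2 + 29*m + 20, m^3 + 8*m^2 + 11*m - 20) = m^2 + 9*m + 20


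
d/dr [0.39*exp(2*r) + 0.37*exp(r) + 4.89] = (0.78*exp(r) + 0.37)*exp(r)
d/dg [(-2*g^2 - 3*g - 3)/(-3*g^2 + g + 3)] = (-11*g^2 - 30*g - 6)/(9*g^4 - 6*g^3 - 17*g^2 + 6*g + 9)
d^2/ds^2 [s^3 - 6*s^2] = 6*s - 12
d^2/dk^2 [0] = 0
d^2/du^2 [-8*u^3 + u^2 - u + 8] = 2 - 48*u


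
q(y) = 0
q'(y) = 0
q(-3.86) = 0.00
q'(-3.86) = 0.00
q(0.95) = 0.00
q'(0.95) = 0.00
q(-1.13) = 0.00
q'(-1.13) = 0.00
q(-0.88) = 0.00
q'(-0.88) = 0.00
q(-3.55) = 0.00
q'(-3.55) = 0.00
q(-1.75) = 0.00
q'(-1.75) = 0.00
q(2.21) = 0.00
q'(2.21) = 0.00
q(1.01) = 0.00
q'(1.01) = 0.00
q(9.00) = 0.00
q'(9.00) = 0.00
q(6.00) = 0.00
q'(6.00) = 0.00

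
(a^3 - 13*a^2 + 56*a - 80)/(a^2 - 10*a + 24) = (a^2 - 9*a + 20)/(a - 6)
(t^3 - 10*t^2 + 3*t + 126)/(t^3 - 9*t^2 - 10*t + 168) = (t + 3)/(t + 4)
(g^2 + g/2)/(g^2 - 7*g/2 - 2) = g/(g - 4)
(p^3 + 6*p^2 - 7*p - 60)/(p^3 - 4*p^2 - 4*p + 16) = (p^3 + 6*p^2 - 7*p - 60)/(p^3 - 4*p^2 - 4*p + 16)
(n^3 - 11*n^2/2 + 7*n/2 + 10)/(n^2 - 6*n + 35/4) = 2*(n^2 - 3*n - 4)/(2*n - 7)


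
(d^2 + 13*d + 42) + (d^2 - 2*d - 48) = 2*d^2 + 11*d - 6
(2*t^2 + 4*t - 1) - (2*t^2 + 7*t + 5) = -3*t - 6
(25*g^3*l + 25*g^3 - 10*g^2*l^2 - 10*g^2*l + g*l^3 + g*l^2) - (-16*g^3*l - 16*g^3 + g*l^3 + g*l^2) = 41*g^3*l + 41*g^3 - 10*g^2*l^2 - 10*g^2*l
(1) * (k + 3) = k + 3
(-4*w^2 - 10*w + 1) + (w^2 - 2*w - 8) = -3*w^2 - 12*w - 7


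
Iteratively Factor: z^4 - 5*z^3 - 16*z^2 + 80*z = (z - 5)*(z^3 - 16*z) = (z - 5)*(z - 4)*(z^2 + 4*z) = z*(z - 5)*(z - 4)*(z + 4)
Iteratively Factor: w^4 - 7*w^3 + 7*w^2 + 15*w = (w + 1)*(w^3 - 8*w^2 + 15*w) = (w - 5)*(w + 1)*(w^2 - 3*w) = (w - 5)*(w - 3)*(w + 1)*(w)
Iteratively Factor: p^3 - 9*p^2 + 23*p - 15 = (p - 1)*(p^2 - 8*p + 15) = (p - 3)*(p - 1)*(p - 5)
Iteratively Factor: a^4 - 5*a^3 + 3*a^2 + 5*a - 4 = (a - 1)*(a^3 - 4*a^2 - a + 4) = (a - 4)*(a - 1)*(a^2 - 1) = (a - 4)*(a - 1)^2*(a + 1)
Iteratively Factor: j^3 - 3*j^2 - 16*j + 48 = (j - 4)*(j^2 + j - 12) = (j - 4)*(j - 3)*(j + 4)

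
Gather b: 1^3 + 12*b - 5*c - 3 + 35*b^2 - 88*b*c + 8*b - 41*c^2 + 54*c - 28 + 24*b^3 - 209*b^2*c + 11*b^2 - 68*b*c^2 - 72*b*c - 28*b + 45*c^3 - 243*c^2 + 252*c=24*b^3 + b^2*(46 - 209*c) + b*(-68*c^2 - 160*c - 8) + 45*c^3 - 284*c^2 + 301*c - 30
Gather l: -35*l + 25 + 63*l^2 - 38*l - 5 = 63*l^2 - 73*l + 20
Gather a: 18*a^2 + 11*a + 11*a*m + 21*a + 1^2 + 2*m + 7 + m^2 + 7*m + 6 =18*a^2 + a*(11*m + 32) + m^2 + 9*m + 14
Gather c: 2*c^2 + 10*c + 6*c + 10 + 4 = 2*c^2 + 16*c + 14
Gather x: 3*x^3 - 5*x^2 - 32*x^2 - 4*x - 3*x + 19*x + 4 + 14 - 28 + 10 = 3*x^3 - 37*x^2 + 12*x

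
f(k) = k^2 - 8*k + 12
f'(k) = 2*k - 8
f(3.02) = -3.04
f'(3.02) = -1.96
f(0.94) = 5.36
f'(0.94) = -6.12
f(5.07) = -2.86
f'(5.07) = 2.14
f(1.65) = 1.52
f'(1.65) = -4.70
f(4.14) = -3.98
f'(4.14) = 0.28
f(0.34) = 9.40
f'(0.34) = -7.32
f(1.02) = 4.88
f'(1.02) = -5.96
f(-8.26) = 146.31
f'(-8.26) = -24.52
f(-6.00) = 96.00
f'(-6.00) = -20.00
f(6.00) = 0.00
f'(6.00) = 4.00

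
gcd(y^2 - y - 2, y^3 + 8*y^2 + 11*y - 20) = 1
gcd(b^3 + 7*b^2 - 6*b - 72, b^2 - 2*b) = 1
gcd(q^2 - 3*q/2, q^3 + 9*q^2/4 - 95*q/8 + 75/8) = q - 3/2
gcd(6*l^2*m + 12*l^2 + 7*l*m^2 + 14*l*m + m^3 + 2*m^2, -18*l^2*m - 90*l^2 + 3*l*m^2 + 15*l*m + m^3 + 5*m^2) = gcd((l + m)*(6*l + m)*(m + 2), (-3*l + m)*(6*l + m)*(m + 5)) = 6*l + m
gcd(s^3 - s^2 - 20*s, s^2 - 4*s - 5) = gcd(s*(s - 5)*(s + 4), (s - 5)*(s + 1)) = s - 5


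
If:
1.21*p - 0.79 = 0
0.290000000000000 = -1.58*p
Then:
No Solution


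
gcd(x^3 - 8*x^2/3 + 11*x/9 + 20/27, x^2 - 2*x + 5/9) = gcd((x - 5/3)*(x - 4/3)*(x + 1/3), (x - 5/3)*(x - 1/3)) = x - 5/3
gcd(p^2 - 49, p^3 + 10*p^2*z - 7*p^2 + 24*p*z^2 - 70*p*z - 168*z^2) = p - 7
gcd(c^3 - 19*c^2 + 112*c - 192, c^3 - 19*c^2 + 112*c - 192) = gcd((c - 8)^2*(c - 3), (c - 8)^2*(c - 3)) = c^3 - 19*c^2 + 112*c - 192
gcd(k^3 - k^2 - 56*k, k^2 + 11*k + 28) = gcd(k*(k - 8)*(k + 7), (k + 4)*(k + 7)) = k + 7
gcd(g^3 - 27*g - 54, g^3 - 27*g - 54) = g^3 - 27*g - 54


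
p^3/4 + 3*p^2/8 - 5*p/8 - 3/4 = (p/4 + 1/2)*(p - 3/2)*(p + 1)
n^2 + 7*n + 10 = (n + 2)*(n + 5)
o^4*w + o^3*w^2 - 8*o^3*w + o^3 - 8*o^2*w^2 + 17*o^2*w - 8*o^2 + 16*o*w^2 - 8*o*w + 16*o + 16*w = (o - 4)^2*(o + w)*(o*w + 1)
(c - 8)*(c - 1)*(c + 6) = c^3 - 3*c^2 - 46*c + 48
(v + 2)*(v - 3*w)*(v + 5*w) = v^3 + 2*v^2*w + 2*v^2 - 15*v*w^2 + 4*v*w - 30*w^2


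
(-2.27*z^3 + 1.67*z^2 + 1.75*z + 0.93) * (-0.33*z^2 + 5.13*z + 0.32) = 0.7491*z^5 - 12.1962*z^4 + 7.2632*z^3 + 9.205*z^2 + 5.3309*z + 0.2976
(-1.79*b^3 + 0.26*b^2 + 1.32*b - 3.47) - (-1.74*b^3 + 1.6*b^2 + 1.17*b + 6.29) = -0.05*b^3 - 1.34*b^2 + 0.15*b - 9.76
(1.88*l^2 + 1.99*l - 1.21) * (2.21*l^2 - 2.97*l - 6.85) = 4.1548*l^4 - 1.1857*l^3 - 21.4624*l^2 - 10.0378*l + 8.2885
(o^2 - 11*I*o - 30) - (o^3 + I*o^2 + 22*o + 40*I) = -o^3 + o^2 - I*o^2 - 22*o - 11*I*o - 30 - 40*I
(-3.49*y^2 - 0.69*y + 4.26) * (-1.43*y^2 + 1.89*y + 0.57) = 4.9907*y^4 - 5.6094*y^3 - 9.3852*y^2 + 7.6581*y + 2.4282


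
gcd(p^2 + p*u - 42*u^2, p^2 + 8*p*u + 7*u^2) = p + 7*u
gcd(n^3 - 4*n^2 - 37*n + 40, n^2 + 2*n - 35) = 1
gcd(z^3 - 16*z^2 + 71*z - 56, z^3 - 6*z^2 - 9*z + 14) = z^2 - 8*z + 7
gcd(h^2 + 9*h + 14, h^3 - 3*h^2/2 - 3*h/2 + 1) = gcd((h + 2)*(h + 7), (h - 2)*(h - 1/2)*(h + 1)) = 1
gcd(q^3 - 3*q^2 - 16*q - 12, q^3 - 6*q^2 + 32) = q + 2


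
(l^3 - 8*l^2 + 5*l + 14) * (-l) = -l^4 + 8*l^3 - 5*l^2 - 14*l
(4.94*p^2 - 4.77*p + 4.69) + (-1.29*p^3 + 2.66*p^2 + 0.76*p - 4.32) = -1.29*p^3 + 7.6*p^2 - 4.01*p + 0.37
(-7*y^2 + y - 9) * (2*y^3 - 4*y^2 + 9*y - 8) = -14*y^5 + 30*y^4 - 85*y^3 + 101*y^2 - 89*y + 72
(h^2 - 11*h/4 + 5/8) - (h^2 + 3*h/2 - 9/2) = 41/8 - 17*h/4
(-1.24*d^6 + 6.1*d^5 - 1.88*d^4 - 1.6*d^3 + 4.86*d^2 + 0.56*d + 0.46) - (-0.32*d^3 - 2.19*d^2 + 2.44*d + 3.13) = -1.24*d^6 + 6.1*d^5 - 1.88*d^4 - 1.28*d^3 + 7.05*d^2 - 1.88*d - 2.67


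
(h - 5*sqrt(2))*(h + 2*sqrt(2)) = h^2 - 3*sqrt(2)*h - 20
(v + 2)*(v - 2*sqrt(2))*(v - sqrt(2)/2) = v^3 - 5*sqrt(2)*v^2/2 + 2*v^2 - 5*sqrt(2)*v + 2*v + 4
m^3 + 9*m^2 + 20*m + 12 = (m + 1)*(m + 2)*(m + 6)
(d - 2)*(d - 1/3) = d^2 - 7*d/3 + 2/3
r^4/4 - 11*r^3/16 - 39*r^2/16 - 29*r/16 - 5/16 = (r/4 + 1/4)*(r - 5)*(r + 1/4)*(r + 1)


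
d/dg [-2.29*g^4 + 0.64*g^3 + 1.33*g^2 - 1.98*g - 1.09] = -9.16*g^3 + 1.92*g^2 + 2.66*g - 1.98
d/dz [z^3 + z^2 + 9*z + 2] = 3*z^2 + 2*z + 9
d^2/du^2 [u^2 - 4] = 2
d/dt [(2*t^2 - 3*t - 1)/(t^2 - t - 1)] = (t^2 - 2*t + 2)/(t^4 - 2*t^3 - t^2 + 2*t + 1)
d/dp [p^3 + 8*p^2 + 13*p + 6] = 3*p^2 + 16*p + 13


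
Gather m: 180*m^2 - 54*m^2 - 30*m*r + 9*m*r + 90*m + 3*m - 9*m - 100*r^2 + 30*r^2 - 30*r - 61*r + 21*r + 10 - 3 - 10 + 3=126*m^2 + m*(84 - 21*r) - 70*r^2 - 70*r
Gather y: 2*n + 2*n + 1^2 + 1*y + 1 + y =4*n + 2*y + 2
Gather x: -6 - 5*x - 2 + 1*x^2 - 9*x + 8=x^2 - 14*x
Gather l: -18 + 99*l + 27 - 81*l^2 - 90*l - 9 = -81*l^2 + 9*l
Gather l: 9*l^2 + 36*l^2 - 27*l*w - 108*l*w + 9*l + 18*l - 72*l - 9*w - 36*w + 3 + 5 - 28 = 45*l^2 + l*(-135*w - 45) - 45*w - 20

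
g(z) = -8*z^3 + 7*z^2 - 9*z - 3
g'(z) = -24*z^2 + 14*z - 9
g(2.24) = -77.95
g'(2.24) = -98.06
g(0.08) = -3.68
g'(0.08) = -8.03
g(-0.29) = 0.39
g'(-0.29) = -15.08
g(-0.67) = 8.58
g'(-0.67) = -29.15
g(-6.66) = 2730.70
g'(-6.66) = -1166.77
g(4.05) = -456.07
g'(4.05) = -345.96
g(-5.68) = 1739.96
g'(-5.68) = -862.82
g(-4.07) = 688.94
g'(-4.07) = -463.54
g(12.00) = -12927.00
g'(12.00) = -3297.00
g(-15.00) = 28707.00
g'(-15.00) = -5619.00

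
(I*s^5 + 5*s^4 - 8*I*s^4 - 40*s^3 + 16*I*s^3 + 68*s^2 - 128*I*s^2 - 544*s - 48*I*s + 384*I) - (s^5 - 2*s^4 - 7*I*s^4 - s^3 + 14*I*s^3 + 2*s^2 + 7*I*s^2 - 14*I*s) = -s^5 + I*s^5 + 7*s^4 - I*s^4 - 39*s^3 + 2*I*s^3 + 66*s^2 - 135*I*s^2 - 544*s - 34*I*s + 384*I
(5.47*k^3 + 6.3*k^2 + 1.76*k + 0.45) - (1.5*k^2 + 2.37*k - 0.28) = 5.47*k^3 + 4.8*k^2 - 0.61*k + 0.73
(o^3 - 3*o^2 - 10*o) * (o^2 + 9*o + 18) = o^5 + 6*o^4 - 19*o^3 - 144*o^2 - 180*o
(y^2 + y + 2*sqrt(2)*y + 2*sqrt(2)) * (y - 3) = y^3 - 2*y^2 + 2*sqrt(2)*y^2 - 4*sqrt(2)*y - 3*y - 6*sqrt(2)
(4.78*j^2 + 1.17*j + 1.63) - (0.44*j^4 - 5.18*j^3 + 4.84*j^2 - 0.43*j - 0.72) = -0.44*j^4 + 5.18*j^3 - 0.0599999999999996*j^2 + 1.6*j + 2.35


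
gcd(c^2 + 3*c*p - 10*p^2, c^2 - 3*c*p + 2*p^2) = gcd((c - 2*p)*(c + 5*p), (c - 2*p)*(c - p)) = -c + 2*p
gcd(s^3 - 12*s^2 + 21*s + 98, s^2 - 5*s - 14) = s^2 - 5*s - 14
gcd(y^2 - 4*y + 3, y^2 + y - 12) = y - 3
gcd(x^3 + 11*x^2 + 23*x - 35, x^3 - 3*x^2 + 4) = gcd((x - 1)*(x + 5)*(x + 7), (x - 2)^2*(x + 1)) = 1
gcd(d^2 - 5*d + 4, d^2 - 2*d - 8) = d - 4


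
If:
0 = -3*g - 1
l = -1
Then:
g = -1/3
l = -1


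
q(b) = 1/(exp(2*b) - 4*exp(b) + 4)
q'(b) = (-2*exp(2*b) + 4*exp(b))/(exp(2*b) - 4*exp(b) + 4)^2 = 2*(2 - exp(b))*exp(b)/(exp(2*b) - 4*exp(b) + 4)^2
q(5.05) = 0.00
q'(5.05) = -0.00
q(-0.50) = 0.51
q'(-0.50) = 0.45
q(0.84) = 9.99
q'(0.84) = -146.31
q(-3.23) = 0.26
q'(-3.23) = 0.01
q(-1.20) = 0.35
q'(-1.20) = 0.12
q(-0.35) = 0.60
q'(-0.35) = 0.65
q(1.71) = 0.08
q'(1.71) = -0.25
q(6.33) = 0.00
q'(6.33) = -0.00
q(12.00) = 0.00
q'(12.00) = 0.00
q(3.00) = 0.00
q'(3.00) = -0.00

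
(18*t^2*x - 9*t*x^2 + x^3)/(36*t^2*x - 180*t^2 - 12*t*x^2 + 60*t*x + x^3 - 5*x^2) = x*(-3*t + x)/(-6*t*x + 30*t + x^2 - 5*x)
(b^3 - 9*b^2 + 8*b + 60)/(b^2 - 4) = (b^2 - 11*b + 30)/(b - 2)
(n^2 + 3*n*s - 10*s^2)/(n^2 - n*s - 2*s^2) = (n + 5*s)/(n + s)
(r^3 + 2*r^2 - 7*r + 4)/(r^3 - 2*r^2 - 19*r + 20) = (r - 1)/(r - 5)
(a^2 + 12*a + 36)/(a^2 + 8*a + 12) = (a + 6)/(a + 2)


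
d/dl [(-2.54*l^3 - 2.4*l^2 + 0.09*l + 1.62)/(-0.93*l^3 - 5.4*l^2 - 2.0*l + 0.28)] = (8.88178419700125e-16*l^5 + 11.484*l^4 + 10.3274*l^3 + 7.6722*l^2 + 16.152*l + 3.2652)/(0.8649*l^6 + 10.044*l^5 + 32.88*l^4 + 21.0792*l^3 + 0.976*l^2 - 1.12*l + 0.0784)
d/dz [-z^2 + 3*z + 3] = 3 - 2*z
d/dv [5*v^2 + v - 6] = 10*v + 1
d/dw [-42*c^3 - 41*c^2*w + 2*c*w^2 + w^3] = -41*c^2 + 4*c*w + 3*w^2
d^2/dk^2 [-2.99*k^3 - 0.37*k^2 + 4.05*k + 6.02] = -17.94*k - 0.74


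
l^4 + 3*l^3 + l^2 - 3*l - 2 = (l - 1)*(l + 1)^2*(l + 2)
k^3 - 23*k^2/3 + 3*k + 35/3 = (k - 7)*(k - 5/3)*(k + 1)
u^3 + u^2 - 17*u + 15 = (u - 3)*(u - 1)*(u + 5)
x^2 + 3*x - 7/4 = (x - 1/2)*(x + 7/2)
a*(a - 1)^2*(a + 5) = a^4 + 3*a^3 - 9*a^2 + 5*a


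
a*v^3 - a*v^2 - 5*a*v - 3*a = (v - 3)*(v + 1)*(a*v + a)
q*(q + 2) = q^2 + 2*q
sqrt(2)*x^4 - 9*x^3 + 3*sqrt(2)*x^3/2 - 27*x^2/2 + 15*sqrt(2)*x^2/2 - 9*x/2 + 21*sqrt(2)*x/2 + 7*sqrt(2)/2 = (x + 1/2)*(x - 7*sqrt(2)/2)*(x - sqrt(2))*(sqrt(2)*x + sqrt(2))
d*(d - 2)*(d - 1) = d^3 - 3*d^2 + 2*d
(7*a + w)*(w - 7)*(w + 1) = 7*a*w^2 - 42*a*w - 49*a + w^3 - 6*w^2 - 7*w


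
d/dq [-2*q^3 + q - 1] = 1 - 6*q^2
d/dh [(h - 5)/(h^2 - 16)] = (h^2 - 2*h*(h - 5) - 16)/(h^2 - 16)^2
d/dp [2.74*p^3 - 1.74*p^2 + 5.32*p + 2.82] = 8.22*p^2 - 3.48*p + 5.32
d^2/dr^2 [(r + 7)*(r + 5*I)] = 2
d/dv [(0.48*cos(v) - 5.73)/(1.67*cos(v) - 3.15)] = -8.0571*sin(v)/(1.67*cos(v) - 3.15)^2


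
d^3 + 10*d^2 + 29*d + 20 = (d + 1)*(d + 4)*(d + 5)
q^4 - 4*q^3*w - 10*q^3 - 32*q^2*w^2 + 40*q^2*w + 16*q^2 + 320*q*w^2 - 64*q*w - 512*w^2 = (q - 8)*(q - 2)*(q - 8*w)*(q + 4*w)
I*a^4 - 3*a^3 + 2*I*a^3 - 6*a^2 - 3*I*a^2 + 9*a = a*(a + 3)*(a + 3*I)*(I*a - I)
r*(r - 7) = r^2 - 7*r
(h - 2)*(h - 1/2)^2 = h^3 - 3*h^2 + 9*h/4 - 1/2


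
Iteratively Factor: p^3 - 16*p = (p)*(p^2 - 16) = p*(p - 4)*(p + 4)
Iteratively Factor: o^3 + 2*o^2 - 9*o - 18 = (o + 2)*(o^2 - 9) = (o - 3)*(o + 2)*(o + 3)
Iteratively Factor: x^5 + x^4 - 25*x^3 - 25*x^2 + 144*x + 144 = (x + 3)*(x^4 - 2*x^3 - 19*x^2 + 32*x + 48) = (x + 3)*(x + 4)*(x^3 - 6*x^2 + 5*x + 12) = (x - 4)*(x + 3)*(x + 4)*(x^2 - 2*x - 3) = (x - 4)*(x + 1)*(x + 3)*(x + 4)*(x - 3)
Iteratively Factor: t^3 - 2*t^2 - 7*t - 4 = (t + 1)*(t^2 - 3*t - 4) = (t - 4)*(t + 1)*(t + 1)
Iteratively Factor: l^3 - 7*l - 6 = (l - 3)*(l^2 + 3*l + 2) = (l - 3)*(l + 1)*(l + 2)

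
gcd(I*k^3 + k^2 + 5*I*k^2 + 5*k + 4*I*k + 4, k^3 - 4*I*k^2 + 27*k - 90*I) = 1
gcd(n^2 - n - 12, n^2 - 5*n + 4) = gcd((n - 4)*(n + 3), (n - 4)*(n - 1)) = n - 4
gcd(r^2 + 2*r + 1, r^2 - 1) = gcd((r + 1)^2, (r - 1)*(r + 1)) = r + 1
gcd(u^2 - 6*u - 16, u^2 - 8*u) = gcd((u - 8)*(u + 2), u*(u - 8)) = u - 8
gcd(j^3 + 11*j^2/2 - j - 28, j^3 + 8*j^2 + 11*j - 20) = j + 4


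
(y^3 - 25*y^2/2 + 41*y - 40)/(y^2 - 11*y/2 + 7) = (2*y^2 - 21*y + 40)/(2*y - 7)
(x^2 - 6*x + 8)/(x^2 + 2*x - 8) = (x - 4)/(x + 4)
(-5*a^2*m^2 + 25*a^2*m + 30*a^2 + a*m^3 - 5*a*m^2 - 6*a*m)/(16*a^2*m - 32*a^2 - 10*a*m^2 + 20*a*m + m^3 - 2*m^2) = a*(-5*a*m^2 + 25*a*m + 30*a + m^3 - 5*m^2 - 6*m)/(16*a^2*m - 32*a^2 - 10*a*m^2 + 20*a*m + m^3 - 2*m^2)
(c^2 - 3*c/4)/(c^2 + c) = (c - 3/4)/(c + 1)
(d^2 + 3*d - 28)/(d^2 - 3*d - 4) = (d + 7)/(d + 1)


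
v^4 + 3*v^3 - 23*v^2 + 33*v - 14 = (v - 2)*(v - 1)^2*(v + 7)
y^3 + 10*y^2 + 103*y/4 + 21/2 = (y + 1/2)*(y + 7/2)*(y + 6)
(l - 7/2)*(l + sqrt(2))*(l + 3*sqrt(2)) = l^3 - 7*l^2/2 + 4*sqrt(2)*l^2 - 14*sqrt(2)*l + 6*l - 21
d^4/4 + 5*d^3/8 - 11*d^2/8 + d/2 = d*(d/4 + 1)*(d - 1)*(d - 1/2)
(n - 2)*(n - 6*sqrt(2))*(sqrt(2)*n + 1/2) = sqrt(2)*n^3 - 23*n^2/2 - 2*sqrt(2)*n^2 - 3*sqrt(2)*n + 23*n + 6*sqrt(2)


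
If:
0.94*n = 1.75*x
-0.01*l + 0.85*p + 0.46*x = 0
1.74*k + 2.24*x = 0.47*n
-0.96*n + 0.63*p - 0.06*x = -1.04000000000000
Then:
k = -0.78448275862069*x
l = 295.229989868288*x - 140.31746031746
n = 1.86170212765957*x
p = 2.93211752786221*x - 1.65079365079365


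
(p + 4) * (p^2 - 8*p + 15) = p^3 - 4*p^2 - 17*p + 60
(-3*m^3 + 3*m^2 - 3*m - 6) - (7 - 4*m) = -3*m^3 + 3*m^2 + m - 13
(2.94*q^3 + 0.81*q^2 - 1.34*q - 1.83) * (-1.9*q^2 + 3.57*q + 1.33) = -5.586*q^5 + 8.9568*q^4 + 9.3479*q^3 - 0.2295*q^2 - 8.3153*q - 2.4339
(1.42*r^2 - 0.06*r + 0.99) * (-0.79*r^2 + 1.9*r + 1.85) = -1.1218*r^4 + 2.7454*r^3 + 1.7309*r^2 + 1.77*r + 1.8315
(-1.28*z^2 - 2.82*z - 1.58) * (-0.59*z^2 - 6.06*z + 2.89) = 0.7552*z^4 + 9.4206*z^3 + 14.3222*z^2 + 1.425*z - 4.5662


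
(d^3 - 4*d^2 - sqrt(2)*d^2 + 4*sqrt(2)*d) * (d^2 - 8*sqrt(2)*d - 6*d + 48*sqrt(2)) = d^5 - 9*sqrt(2)*d^4 - 10*d^4 + 40*d^3 + 90*sqrt(2)*d^3 - 216*sqrt(2)*d^2 - 160*d^2 + 384*d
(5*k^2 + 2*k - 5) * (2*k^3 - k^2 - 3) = 10*k^5 - k^4 - 12*k^3 - 10*k^2 - 6*k + 15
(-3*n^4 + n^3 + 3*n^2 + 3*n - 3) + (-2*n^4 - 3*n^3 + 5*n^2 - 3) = -5*n^4 - 2*n^3 + 8*n^2 + 3*n - 6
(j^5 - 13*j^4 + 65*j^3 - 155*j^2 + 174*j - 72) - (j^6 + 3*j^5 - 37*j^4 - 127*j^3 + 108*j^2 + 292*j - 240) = -j^6 - 2*j^5 + 24*j^4 + 192*j^3 - 263*j^2 - 118*j + 168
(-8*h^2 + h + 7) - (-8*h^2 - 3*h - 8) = 4*h + 15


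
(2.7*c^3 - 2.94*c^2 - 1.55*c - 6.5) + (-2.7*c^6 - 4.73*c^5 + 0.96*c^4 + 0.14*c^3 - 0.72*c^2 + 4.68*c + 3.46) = -2.7*c^6 - 4.73*c^5 + 0.96*c^4 + 2.84*c^3 - 3.66*c^2 + 3.13*c - 3.04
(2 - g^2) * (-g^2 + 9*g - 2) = g^4 - 9*g^3 + 18*g - 4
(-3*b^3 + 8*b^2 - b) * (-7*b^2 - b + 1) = 21*b^5 - 53*b^4 - 4*b^3 + 9*b^2 - b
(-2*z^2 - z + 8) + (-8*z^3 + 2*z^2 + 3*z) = -8*z^3 + 2*z + 8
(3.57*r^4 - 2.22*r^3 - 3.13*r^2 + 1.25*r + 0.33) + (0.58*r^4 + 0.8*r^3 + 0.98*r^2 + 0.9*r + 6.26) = 4.15*r^4 - 1.42*r^3 - 2.15*r^2 + 2.15*r + 6.59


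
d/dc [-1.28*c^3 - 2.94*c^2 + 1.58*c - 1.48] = -3.84*c^2 - 5.88*c + 1.58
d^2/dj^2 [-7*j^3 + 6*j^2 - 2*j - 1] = 12 - 42*j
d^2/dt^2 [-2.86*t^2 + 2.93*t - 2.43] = -5.72000000000000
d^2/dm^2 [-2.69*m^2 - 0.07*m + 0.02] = -5.38000000000000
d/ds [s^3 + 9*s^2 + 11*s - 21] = 3*s^2 + 18*s + 11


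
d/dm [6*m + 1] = 6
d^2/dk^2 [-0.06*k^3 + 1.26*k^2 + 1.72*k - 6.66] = 2.52 - 0.36*k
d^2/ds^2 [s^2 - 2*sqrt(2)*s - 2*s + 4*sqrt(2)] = 2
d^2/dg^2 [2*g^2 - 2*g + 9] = 4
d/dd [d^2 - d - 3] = 2*d - 1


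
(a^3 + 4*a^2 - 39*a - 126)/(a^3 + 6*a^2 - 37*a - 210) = (a + 3)/(a + 5)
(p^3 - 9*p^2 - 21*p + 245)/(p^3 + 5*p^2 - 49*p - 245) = (p - 7)/(p + 7)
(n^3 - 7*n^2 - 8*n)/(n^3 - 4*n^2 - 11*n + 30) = n*(n^2 - 7*n - 8)/(n^3 - 4*n^2 - 11*n + 30)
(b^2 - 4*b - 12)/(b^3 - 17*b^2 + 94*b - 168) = (b + 2)/(b^2 - 11*b + 28)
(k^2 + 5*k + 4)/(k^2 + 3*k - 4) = (k + 1)/(k - 1)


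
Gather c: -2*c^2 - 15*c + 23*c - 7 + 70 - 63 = -2*c^2 + 8*c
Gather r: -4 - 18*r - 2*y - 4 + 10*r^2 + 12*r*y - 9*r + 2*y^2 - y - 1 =10*r^2 + r*(12*y - 27) + 2*y^2 - 3*y - 9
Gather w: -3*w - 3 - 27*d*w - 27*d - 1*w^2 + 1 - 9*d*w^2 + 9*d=-18*d + w^2*(-9*d - 1) + w*(-27*d - 3) - 2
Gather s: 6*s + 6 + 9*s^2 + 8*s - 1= 9*s^2 + 14*s + 5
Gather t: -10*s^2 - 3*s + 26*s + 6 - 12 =-10*s^2 + 23*s - 6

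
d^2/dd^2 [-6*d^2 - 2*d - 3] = -12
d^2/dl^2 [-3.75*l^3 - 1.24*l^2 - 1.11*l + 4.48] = -22.5*l - 2.48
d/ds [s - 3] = 1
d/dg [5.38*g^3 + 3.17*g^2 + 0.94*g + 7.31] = 16.14*g^2 + 6.34*g + 0.94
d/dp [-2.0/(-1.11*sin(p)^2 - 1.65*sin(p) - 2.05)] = -(4.44*sin(p) + 3.3)*cos(p)/(1.11*sin(p)^2 + 1.65*sin(p) + 2.05)^2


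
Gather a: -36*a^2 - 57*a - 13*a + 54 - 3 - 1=-36*a^2 - 70*a + 50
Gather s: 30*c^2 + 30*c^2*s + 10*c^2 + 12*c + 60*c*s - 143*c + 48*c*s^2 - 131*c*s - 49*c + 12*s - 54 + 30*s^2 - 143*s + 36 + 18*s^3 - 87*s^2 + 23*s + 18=40*c^2 - 180*c + 18*s^3 + s^2*(48*c - 57) + s*(30*c^2 - 71*c - 108)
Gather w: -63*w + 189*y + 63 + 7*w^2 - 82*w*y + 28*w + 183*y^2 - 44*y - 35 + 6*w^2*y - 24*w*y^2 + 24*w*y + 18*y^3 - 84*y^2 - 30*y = w^2*(6*y + 7) + w*(-24*y^2 - 58*y - 35) + 18*y^3 + 99*y^2 + 115*y + 28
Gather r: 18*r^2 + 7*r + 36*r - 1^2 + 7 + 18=18*r^2 + 43*r + 24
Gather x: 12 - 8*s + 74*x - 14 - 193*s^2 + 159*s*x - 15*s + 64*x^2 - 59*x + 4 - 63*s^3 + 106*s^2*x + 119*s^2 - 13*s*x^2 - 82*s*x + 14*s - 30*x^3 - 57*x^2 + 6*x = -63*s^3 - 74*s^2 - 9*s - 30*x^3 + x^2*(7 - 13*s) + x*(106*s^2 + 77*s + 21) + 2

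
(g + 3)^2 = g^2 + 6*g + 9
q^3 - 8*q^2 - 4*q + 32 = (q - 8)*(q - 2)*(q + 2)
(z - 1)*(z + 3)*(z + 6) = z^3 + 8*z^2 + 9*z - 18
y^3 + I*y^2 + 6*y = y*(y - 2*I)*(y + 3*I)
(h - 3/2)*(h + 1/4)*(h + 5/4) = h^3 - 31*h/16 - 15/32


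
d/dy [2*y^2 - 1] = 4*y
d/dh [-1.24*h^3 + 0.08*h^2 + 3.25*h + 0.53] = -3.72*h^2 + 0.16*h + 3.25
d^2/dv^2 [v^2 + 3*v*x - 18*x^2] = 2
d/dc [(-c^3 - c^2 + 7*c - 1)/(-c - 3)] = 2*(c^3 + 5*c^2 + 3*c - 11)/(c^2 + 6*c + 9)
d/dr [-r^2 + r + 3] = 1 - 2*r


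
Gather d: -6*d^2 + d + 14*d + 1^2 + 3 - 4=-6*d^2 + 15*d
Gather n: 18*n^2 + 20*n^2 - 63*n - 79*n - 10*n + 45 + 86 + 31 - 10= 38*n^2 - 152*n + 152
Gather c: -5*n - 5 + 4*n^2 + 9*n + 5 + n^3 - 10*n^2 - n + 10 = n^3 - 6*n^2 + 3*n + 10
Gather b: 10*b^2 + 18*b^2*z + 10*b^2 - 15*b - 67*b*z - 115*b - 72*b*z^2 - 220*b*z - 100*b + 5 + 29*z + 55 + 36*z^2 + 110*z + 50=b^2*(18*z + 20) + b*(-72*z^2 - 287*z - 230) + 36*z^2 + 139*z + 110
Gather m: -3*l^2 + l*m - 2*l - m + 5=-3*l^2 - 2*l + m*(l - 1) + 5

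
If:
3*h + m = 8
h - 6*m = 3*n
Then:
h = 3*n/19 + 48/19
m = 8/19 - 9*n/19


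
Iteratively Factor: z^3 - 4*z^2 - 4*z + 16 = (z + 2)*(z^2 - 6*z + 8) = (z - 4)*(z + 2)*(z - 2)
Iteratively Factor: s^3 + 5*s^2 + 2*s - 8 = (s - 1)*(s^2 + 6*s + 8) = (s - 1)*(s + 2)*(s + 4)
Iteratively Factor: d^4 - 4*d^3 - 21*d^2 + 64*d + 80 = (d + 1)*(d^3 - 5*d^2 - 16*d + 80) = (d + 1)*(d + 4)*(d^2 - 9*d + 20) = (d - 5)*(d + 1)*(d + 4)*(d - 4)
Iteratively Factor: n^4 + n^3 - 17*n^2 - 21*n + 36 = (n - 1)*(n^3 + 2*n^2 - 15*n - 36) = (n - 1)*(n + 3)*(n^2 - n - 12) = (n - 4)*(n - 1)*(n + 3)*(n + 3)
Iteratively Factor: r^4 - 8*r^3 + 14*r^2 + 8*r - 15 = (r + 1)*(r^3 - 9*r^2 + 23*r - 15) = (r - 5)*(r + 1)*(r^2 - 4*r + 3) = (r - 5)*(r - 3)*(r + 1)*(r - 1)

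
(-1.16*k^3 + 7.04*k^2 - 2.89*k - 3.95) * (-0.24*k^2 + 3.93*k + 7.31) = 0.2784*k^5 - 6.2484*k^4 + 19.8812*k^3 + 41.0527*k^2 - 36.6494*k - 28.8745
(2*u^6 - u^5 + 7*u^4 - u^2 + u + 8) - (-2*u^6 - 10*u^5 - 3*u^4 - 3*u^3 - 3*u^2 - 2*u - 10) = 4*u^6 + 9*u^5 + 10*u^4 + 3*u^3 + 2*u^2 + 3*u + 18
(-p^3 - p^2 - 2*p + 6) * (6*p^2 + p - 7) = -6*p^5 - 7*p^4 - 6*p^3 + 41*p^2 + 20*p - 42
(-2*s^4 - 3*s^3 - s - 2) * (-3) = 6*s^4 + 9*s^3 + 3*s + 6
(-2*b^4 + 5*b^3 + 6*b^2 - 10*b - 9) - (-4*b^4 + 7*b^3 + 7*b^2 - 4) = 2*b^4 - 2*b^3 - b^2 - 10*b - 5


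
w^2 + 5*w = w*(w + 5)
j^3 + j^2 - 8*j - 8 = (j + 1)*(j - 2*sqrt(2))*(j + 2*sqrt(2))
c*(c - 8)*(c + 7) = c^3 - c^2 - 56*c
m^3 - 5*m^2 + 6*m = m*(m - 3)*(m - 2)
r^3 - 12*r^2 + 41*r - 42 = (r - 7)*(r - 3)*(r - 2)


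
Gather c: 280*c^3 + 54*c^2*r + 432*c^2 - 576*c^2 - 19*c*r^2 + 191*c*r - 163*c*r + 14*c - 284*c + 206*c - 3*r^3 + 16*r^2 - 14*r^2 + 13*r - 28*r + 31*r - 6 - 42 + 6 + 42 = 280*c^3 + c^2*(54*r - 144) + c*(-19*r^2 + 28*r - 64) - 3*r^3 + 2*r^2 + 16*r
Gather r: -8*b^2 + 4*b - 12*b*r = -8*b^2 - 12*b*r + 4*b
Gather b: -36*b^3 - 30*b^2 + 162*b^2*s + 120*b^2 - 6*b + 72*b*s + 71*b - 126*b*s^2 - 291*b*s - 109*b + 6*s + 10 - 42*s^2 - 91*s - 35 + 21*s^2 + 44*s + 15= -36*b^3 + b^2*(162*s + 90) + b*(-126*s^2 - 219*s - 44) - 21*s^2 - 41*s - 10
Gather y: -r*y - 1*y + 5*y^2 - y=5*y^2 + y*(-r - 2)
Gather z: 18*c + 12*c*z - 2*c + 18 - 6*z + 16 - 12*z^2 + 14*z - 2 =16*c - 12*z^2 + z*(12*c + 8) + 32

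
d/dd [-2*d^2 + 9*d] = 9 - 4*d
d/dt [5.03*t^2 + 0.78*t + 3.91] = 10.06*t + 0.78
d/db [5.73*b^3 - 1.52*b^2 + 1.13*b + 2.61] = 17.19*b^2 - 3.04*b + 1.13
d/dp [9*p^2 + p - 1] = 18*p + 1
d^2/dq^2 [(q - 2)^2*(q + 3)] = 6*q - 2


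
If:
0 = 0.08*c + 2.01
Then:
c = -25.12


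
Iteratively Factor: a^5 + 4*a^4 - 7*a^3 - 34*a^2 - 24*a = (a + 4)*(a^4 - 7*a^2 - 6*a) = a*(a + 4)*(a^3 - 7*a - 6) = a*(a + 2)*(a + 4)*(a^2 - 2*a - 3) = a*(a + 1)*(a + 2)*(a + 4)*(a - 3)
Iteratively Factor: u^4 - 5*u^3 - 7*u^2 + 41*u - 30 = (u - 2)*(u^3 - 3*u^2 - 13*u + 15) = (u - 2)*(u - 1)*(u^2 - 2*u - 15) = (u - 2)*(u - 1)*(u + 3)*(u - 5)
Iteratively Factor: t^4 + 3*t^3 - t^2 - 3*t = (t + 1)*(t^3 + 2*t^2 - 3*t) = (t - 1)*(t + 1)*(t^2 + 3*t) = (t - 1)*(t + 1)*(t + 3)*(t)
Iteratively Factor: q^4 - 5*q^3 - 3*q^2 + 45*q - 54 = (q - 2)*(q^3 - 3*q^2 - 9*q + 27) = (q - 3)*(q - 2)*(q^2 - 9) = (q - 3)*(q - 2)*(q + 3)*(q - 3)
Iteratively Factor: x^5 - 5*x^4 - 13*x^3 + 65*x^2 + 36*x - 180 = (x - 2)*(x^4 - 3*x^3 - 19*x^2 + 27*x + 90) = (x - 3)*(x - 2)*(x^3 - 19*x - 30) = (x - 3)*(x - 2)*(x + 2)*(x^2 - 2*x - 15) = (x - 3)*(x - 2)*(x + 2)*(x + 3)*(x - 5)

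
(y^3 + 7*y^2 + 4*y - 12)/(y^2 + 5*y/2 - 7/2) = 2*(y^2 + 8*y + 12)/(2*y + 7)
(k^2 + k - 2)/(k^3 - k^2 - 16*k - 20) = (k - 1)/(k^2 - 3*k - 10)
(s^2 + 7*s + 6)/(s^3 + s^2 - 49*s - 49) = (s + 6)/(s^2 - 49)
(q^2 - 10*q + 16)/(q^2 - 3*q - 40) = (q - 2)/(q + 5)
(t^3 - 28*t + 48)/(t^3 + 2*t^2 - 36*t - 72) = (t^2 - 6*t + 8)/(t^2 - 4*t - 12)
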